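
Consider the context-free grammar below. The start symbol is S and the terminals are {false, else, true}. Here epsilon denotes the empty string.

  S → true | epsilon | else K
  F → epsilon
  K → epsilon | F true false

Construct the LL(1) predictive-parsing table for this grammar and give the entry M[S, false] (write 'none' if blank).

FIRST(S): from S→true we get {true}; from S→epsilon we get {epsilon}; from S→else K we get {else}. So FIRST(S) = {epsilon, else, true}.
FIRST(F): from F→epsilon we get {epsilon}. So FIRST(F) = {epsilon}.
FIRST(K): from K→epsilon we get {epsilon}; from K→F true false we get {true}. So FIRST(K) = {epsilon, true}.
FOLLOW(S) includes $ since S is the start symbol.
FOLLOW(S): S appears on no right-hand side. Thus FOLLOW(S) = {$}.
For S → true: FIRST(true) = {true}, so it goes in M[S, t] for t ∈ {true}.
For S → epsilon: FIRST(epsilon) = {epsilon}, so it goes in M[S, t] for t ∈ {}; since epsilon ∈ FIRST, also for every t ∈ FOLLOW(S) = {$}.
For S → else K: FIRST(else K) = {else}, so it goes in M[S, t] for t ∈ {else}.
None of these place a production in M[S, false].

none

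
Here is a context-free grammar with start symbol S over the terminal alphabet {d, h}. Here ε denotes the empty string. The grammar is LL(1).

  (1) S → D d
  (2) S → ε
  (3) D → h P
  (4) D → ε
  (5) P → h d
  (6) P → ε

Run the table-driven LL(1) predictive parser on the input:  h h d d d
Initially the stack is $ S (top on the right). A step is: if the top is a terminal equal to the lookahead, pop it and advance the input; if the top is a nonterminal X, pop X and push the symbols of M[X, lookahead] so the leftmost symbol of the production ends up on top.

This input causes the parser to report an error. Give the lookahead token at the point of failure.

d

     Stack    Input        Action
  1  $ S      h h d d d $  expand S → D d
  2  $ d D    h h d d d $  expand D → h P
  3  $ d P h  h h d d d $  match h
  4  $ d P    h d d d $    expand P → h d
  5  $ d d h  h d d d $    match h
  6  $ d d    d d d $      match d
  7  $ d      d d $        match d
  8  $        d $          error: stack empty but input remains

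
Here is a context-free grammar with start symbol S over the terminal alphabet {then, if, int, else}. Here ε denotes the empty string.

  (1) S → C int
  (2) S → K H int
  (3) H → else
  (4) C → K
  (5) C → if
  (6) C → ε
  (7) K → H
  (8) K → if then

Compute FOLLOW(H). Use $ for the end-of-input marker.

FIRST(H): from H→else we get {else}. So FIRST(H) = {else}.
FIRST(K): from K→H we get {else}; from K→if then we get {if}. So FIRST(K) = {else, if}.
FIRST(C): from C→K we get {else, if}; from C→if we get {if}; from C→ε we get {ε}. So FIRST(C) = {ε, else, if}.
FIRST(S): from S→C int we get {else, if, int}; from S→K H int we get {else, if}. So FIRST(S) = {else, if, int}.
FOLLOW(S) includes $ since S is the start symbol.
FOLLOW(S): S appears on no right-hand side. Thus FOLLOW(S) = {$}.
FOLLOW(C): in S→C int, C is followed by int with FIRST {int}. Thus FOLLOW(C) = {int}.
FOLLOW(K): in S→K H int, K is followed by H int with FIRST {else}; in C→K, the suffix after K is empty, so FOLLOW(K) ⊇ FOLLOW(C) = {int}. Thus FOLLOW(K) = {else, int}.
FOLLOW(H): in S→K H int, H is followed by int with FIRST {int}; in K→H, the suffix after H is empty, so FOLLOW(H) ⊇ FOLLOW(K) = {else, int}. Thus FOLLOW(H) = {else, int}.

{else, int}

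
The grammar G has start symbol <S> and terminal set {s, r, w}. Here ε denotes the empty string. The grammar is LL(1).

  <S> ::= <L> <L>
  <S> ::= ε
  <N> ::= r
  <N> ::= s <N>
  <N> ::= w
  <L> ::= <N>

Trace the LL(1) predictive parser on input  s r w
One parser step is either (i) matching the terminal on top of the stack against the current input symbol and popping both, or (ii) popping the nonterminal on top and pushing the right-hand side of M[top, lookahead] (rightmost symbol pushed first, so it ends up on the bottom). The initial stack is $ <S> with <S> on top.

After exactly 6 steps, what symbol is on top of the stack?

<L>

step 1: stack=$ <S>  input=s r w $  — expand <S> ::= <L> <L>
step 2: stack=$ <L> <L>  input=s r w $  — expand <L> ::= <N>
step 3: stack=$ <L> <N>  input=s r w $  — expand <N> ::= s <N>
step 4: stack=$ <L> <N> s  input=s r w $  — match s
step 5: stack=$ <L> <N>  input=r w $  — expand <N> ::= r
step 6: stack=$ <L> r  input=r w $  — match r
Stack after step 6: $ <L> (top = <L>).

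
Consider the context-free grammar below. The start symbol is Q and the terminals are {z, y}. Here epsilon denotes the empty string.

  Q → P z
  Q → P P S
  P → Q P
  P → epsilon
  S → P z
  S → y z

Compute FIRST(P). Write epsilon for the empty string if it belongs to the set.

{epsilon, y, z}

FIRST(Q) = {y, z}  (via P z, P P S)
FIRST(P) = {epsilon, y, z}  (via Q P)
FIRST(S) = {y, z}  (via P z)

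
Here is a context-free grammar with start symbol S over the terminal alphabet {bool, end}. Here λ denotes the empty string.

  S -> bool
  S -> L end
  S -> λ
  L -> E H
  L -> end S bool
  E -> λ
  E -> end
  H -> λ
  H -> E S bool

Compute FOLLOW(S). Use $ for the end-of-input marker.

{$, bool}

FIRST(E): from E->λ we get {λ}; from E->end we get {end}. So FIRST(E) = {λ, end}.
FIRST(S): from S->bool we get {bool}; from S->L end we get {bool, end}; from S->λ we get {λ}. So FIRST(S) = {λ, bool, end}.
FIRST(H): from H->λ we get {λ}; from H->E S bool we get {bool, end}. So FIRST(H) = {λ, bool, end}.
FIRST(L): from L->E H we get {λ, bool, end}; from L->end S bool we get {end}. So FIRST(L) = {λ, bool, end}.
FOLLOW(S) includes $ since S is the start symbol.
FOLLOW(S): in L->end S bool, S is followed by bool with FIRST {bool}; in H->E S bool, S is followed by bool with FIRST {bool}. Thus FOLLOW(S) = {$, bool}.
FOLLOW(L): in S->L end, L is followed by end with FIRST {end}. Thus FOLLOW(L) = {end}.
FOLLOW(E): in L->E H, E is followed by H with FIRST {λ, bool, end}; in L->E H, the suffix after E is nullable, so FOLLOW(E) ⊇ FOLLOW(L) = {end}; in H->E S bool, E is followed by S bool with FIRST {bool, end}. Thus FOLLOW(E) = {bool, end}.
FOLLOW(H): in L->E H, the suffix after H is empty, so FOLLOW(H) ⊇ FOLLOW(L) = {end}. Thus FOLLOW(H) = {end}.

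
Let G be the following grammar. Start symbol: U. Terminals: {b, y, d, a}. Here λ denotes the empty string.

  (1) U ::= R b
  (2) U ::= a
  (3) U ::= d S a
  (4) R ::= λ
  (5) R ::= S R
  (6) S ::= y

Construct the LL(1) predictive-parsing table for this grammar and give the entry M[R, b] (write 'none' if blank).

FIRST(S) = {y}
FIRST(R) = {λ, y}  (via S R)
FIRST(U) = {a, b, d, y}  (via R b)
FOLLOW(U) includes $ since U is the start symbol.
FOLLOW(R): in U::=R b, R is followed by b with FIRST {b}; in R::=S R, the suffix after R is empty (adds nothing new). Thus FOLLOW(R) = {b}.
For R ::= λ: FIRST(λ) = {λ}, so it goes in M[R, t] for t ∈ {}; since λ ∈ FIRST, also for every t ∈ FOLLOW(R) = {b}.
For R ::= S R: FIRST(S R) = {y}, so it goes in M[R, t] for t ∈ {y}.

R ::= λ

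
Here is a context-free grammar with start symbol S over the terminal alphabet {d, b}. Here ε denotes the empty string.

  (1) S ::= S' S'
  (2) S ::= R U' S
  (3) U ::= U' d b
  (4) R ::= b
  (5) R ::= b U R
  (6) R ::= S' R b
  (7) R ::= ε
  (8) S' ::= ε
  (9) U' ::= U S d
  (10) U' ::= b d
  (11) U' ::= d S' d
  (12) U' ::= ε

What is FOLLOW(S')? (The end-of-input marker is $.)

{$, b, d}

FIRST(S') = {ε}
FIRST(R) = {ε, b}  (via S' R b)
FIRST(S) = {ε, b, d}  (via S' S', R U' S)
FIRST(U) = {b, d}  (via U' d b)
FIRST(U') = {ε, b, d}  (via U S d)
FOLLOW(S) includes $ since S is the start symbol.
FOLLOW(S): in S::=R U' S, the suffix after S is empty (adds nothing new); in U'::=U S d, S is followed by d with FIRST {d}. Thus FOLLOW(S) = {$, d}.
FOLLOW(R): in S::=R U' S, R is followed by U' S with FIRST {ε, b, d}; in S::=R U' S, the suffix after R is nullable, so FOLLOW(R) ⊇ FOLLOW(S) = {$, d}; in R::=b U R, the suffix after R is empty (adds nothing new); in R::=S' R b, R is followed by b with FIRST {b}. Thus FOLLOW(R) = {$, b, d}.
FOLLOW(U): in R::=b U R, U is followed by R with FIRST {ε, b}; in R::=b U R, the suffix after U is nullable, so FOLLOW(U) ⊇ FOLLOW(R) = {$, b, d}; in U'::=U S d, U is followed by S d with FIRST {b, d}. Thus FOLLOW(U) = {$, b, d}.
FOLLOW(S'): in S::=S' S' (occurrence 1), S' is followed by S' with FIRST {ε}; in S::=S' S' (occurrence 1), the suffix after S' is nullable, so FOLLOW(S') ⊇ FOLLOW(S) = {$, d}; in S::=S' S' (occurrence 2), the suffix after S' is empty, so FOLLOW(S') ⊇ FOLLOW(S) = {$, d}; in R::=S' R b, S' is followed by R b with FIRST {b}; in U'::=d S' d, S' is followed by d with FIRST {d}. Thus FOLLOW(S') = {$, b, d}.
FOLLOW(U'): in S::=R U' S, U' is followed by S with FIRST {ε, b, d}; in S::=R U' S, the suffix after U' is nullable, so FOLLOW(U') ⊇ FOLLOW(S) = {$, d}; in U::=U' d b, U' is followed by d b with FIRST {d}. Thus FOLLOW(U') = {$, b, d}.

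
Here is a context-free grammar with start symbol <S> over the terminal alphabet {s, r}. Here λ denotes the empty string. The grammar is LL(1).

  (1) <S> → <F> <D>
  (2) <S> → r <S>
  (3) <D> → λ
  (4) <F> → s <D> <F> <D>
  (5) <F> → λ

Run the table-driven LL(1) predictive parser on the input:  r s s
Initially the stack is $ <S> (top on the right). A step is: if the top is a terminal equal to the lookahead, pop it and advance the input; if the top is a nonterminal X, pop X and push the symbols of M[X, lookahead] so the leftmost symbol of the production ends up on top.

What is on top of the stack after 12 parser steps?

step 1: stack=$ <S>  input=r s s $  — expand <S> → r <S>
step 2: stack=$ <S> r  input=r s s $  — match r
step 3: stack=$ <S>  input=s s $  — expand <S> → <F> <D>
step 4: stack=$ <D> <F>  input=s s $  — expand <F> → s <D> <F> <D>
step 5: stack=$ <D> <D> <F> <D> s  input=s s $  — match s
step 6: stack=$ <D> <D> <F> <D>  input=s $  — expand <D> → λ
step 7: stack=$ <D> <D> <F>  input=s $  — expand <F> → s <D> <F> <D>
step 8: stack=$ <D> <D> <D> <F> <D> s  input=s $  — match s
step 9: stack=$ <D> <D> <D> <F> <D>  input=$  — expand <D> → λ
step 10: stack=$ <D> <D> <D> <F>  input=$  — expand <F> → λ
step 11: stack=$ <D> <D> <D>  input=$  — expand <D> → λ
step 12: stack=$ <D> <D>  input=$  — expand <D> → λ
Stack after step 12: $ <D> (top = <D>).

<D>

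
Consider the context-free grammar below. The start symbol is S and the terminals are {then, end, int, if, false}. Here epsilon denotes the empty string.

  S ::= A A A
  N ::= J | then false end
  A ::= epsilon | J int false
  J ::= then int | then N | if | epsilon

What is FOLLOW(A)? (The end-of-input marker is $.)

FIRST(J) = {epsilon, if, then}
FIRST(N) = {epsilon, if, then}  (via J)
FIRST(A) = {epsilon, if, int, then}  (via J int false)
FIRST(S) = {epsilon, if, int, then}  (via A A A)
FOLLOW(S) includes $ since S is the start symbol.
FOLLOW(S): S appears on no right-hand side. Thus FOLLOW(S) = {$}.
FOLLOW(A): in S::=A A A (occurrence 1), A is followed by A A with FIRST {epsilon, if, int, then}; in S::=A A A (occurrence 1), the suffix after A is nullable, so FOLLOW(A) ⊇ FOLLOW(S) = {$}; in S::=A A A (occurrence 2), A is followed by A with FIRST {epsilon, if, int, then}; in S::=A A A (occurrence 2), the suffix after A is nullable, so FOLLOW(A) ⊇ FOLLOW(S) = {$}; in S::=A A A (occurrence 3), the suffix after A is empty, so FOLLOW(A) ⊇ FOLLOW(S) = {$}. Thus FOLLOW(A) = {$, if, int, then}.
FOLLOW(N): in J::=then N, the suffix after N is empty, so FOLLOW(N) ⊇ FOLLOW(J) = {int}. Thus FOLLOW(N) = {int}.
FOLLOW(J): in N::=J, the suffix after J is empty, so FOLLOW(J) ⊇ FOLLOW(N) = {int}; in A::=J int false, J is followed by int false with FIRST {int}. Thus FOLLOW(J) = {int}.

{$, if, int, then}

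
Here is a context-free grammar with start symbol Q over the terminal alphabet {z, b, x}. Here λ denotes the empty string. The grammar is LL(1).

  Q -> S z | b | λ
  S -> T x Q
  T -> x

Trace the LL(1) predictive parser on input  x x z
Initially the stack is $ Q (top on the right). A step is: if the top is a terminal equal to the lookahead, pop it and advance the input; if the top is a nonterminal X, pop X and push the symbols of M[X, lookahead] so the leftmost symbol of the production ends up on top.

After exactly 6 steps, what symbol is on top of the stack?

     Stack      Input    Action
  1  $ Q        x x z $  expand Q -> S z
  2  $ z S      x x z $  expand S -> T x Q
  3  $ z Q x T  x x z $  expand T -> x
  4  $ z Q x x  x x z $  match x
  5  $ z Q x    x z $    match x
  6  $ z Q      z $      expand Q -> λ
Stack after step 6: $ z (top = z).

z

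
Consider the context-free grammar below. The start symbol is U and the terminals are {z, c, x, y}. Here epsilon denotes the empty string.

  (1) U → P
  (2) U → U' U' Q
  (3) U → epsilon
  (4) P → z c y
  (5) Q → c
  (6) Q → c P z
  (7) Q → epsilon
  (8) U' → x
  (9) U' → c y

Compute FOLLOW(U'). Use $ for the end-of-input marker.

FIRST(P) = {z}
FIRST(Q) = {epsilon, c}
FIRST(U') = {c, x}
FIRST(U) = {epsilon, c, x, z}  (via P, U' U' Q)
FOLLOW(U) includes $ since U is the start symbol.
FOLLOW(U): U appears on no right-hand side. Thus FOLLOW(U) = {$}.
FOLLOW(P): in U→P, the suffix after P is empty, so FOLLOW(P) ⊇ FOLLOW(U) = {$}; in Q→c P z, P is followed by z with FIRST {z}. Thus FOLLOW(P) = {$, z}.
FOLLOW(Q): in U→U' U' Q, the suffix after Q is empty, so FOLLOW(Q) ⊇ FOLLOW(U) = {$}. Thus FOLLOW(Q) = {$}.
FOLLOW(U'): in U→U' U' Q (occurrence 1), U' is followed by U' Q with FIRST {c, x}; in U→U' U' Q (occurrence 2), U' is followed by Q with FIRST {epsilon, c}; in U→U' U' Q (occurrence 2), the suffix after U' is nullable, so FOLLOW(U') ⊇ FOLLOW(U) = {$}. Thus FOLLOW(U') = {$, c, x}.

{$, c, x}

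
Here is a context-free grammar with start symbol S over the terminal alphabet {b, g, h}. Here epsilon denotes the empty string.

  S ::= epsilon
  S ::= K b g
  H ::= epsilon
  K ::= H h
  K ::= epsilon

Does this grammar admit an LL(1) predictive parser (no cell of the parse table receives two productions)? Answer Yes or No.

FIRST(S) = {epsilon, b, h}
FIRST(H) = {epsilon}
FIRST(K) = {epsilon, h}
FOLLOW(S) = {$}
FOLLOW(H) = {h}
FOLLOW(K) = {b}
Each cell of M receives at most one production.

Yes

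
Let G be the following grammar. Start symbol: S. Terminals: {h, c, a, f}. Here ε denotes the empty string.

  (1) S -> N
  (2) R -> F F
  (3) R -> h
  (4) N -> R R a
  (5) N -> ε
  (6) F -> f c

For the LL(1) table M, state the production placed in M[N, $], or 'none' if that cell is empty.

N -> ε

FIRST(F): from F->f c we get {f}. So FIRST(F) = {f}.
FIRST(R): from R->F F we get {f}; from R->h we get {h}. So FIRST(R) = {f, h}.
FIRST(N): from N->R R a we get {f, h}; from N->ε we get {ε}. So FIRST(N) = {ε, f, h}.
FIRST(S): from S->N we get {ε, f, h}. So FIRST(S) = {ε, f, h}.
FOLLOW(S) includes $ since S is the start symbol.
FOLLOW(S): S appears on no right-hand side. Thus FOLLOW(S) = {$}.
FOLLOW(N): in S->N, the suffix after N is empty, so FOLLOW(N) ⊇ FOLLOW(S) = {$}. Thus FOLLOW(N) = {$}.
For N -> R R a: FIRST(R R a) = {f, h}, so it goes in M[N, t] for t ∈ {f, h}.
For N -> ε: FIRST(ε) = {ε}, so it goes in M[N, t] for t ∈ {}; since ε ∈ FIRST, also for every t ∈ FOLLOW(N) = {$}.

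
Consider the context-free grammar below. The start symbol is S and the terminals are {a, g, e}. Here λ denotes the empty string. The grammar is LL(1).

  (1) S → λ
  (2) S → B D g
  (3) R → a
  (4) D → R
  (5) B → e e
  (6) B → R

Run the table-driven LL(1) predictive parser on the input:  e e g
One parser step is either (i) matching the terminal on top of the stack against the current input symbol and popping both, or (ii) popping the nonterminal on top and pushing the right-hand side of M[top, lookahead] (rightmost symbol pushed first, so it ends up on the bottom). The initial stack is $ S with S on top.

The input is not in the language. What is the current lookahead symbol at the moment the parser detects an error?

g

step 1: stack=$ S  input=e e g $  — expand S → B D g
step 2: stack=$ g D B  input=e e g $  — expand B → e e
step 3: stack=$ g D e e  input=e e g $  — match e
step 4: stack=$ g D e  input=e g $  — match e
step 5: stack=$ g D  input=g $  — error: M[D, g] is empty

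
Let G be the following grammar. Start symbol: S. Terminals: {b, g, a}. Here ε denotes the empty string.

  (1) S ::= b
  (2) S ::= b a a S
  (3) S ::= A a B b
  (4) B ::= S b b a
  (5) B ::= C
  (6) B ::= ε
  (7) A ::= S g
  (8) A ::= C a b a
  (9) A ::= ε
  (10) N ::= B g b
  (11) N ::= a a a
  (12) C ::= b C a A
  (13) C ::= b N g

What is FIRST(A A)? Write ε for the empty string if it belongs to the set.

FIRST(C): from C::=b C a A we get {b}; from C::=b N g we get {b}. So FIRST(C) = {b}.
FIRST(S): from S::=b we get {b}; from S::=b a a S we get {b}; from S::=A a B b we get {a, b}. So FIRST(S) = {a, b}.
FIRST(B): from B::=S b b a we get {a, b}; from B::=C we get {b}; from B::=ε we get {ε}. So FIRST(B) = {ε, a, b}.
FIRST(A): from A::=S g we get {a, b}; from A::=C a b a we get {b}; from A::=ε we get {ε}. So FIRST(A) = {ε, a, b}.
FIRST(N): from N::=B g b we get {a, b, g}; from N::=a a a we get {a}. So FIRST(N) = {a, b, g}.
FIRST(A A): take FIRST of each symbol in turn, carrying on past any symbol whose FIRST contains ε; result {ε, a, b}.

{ε, a, b}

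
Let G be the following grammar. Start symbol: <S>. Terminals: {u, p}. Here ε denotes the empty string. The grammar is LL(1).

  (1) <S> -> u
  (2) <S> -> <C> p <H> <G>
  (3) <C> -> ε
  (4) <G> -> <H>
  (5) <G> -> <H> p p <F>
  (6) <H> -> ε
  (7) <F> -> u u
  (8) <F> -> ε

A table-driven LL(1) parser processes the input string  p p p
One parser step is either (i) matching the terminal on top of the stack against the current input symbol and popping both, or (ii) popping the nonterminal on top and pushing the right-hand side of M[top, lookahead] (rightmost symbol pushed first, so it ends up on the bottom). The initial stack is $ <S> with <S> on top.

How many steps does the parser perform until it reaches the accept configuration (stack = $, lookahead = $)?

9

     Stack            Input    Action
  1  $ <S>            p p p $  expand <S> -> <C> p <H> <G>
  2  $ <G> <H> p <C>  p p p $  expand <C> -> ε
  3  $ <G> <H> p      p p p $  match p
  4  $ <G> <H>        p p $    expand <H> -> ε
  5  $ <G>            p p $    expand <G> -> <H> p p <F>
  6  $ <F> p p <H>    p p $    expand <H> -> ε
  7  $ <F> p p        p p $    match p
  8  $ <F> p          p $      match p
  9  $ <F>            $        expand <F> -> ε
Accept reached after 9 steps.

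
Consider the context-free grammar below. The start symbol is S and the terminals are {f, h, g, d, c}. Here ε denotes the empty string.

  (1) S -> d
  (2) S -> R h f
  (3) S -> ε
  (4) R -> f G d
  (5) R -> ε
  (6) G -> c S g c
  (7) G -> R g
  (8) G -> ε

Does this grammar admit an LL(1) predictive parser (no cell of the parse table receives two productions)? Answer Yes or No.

FIRST(S) = {ε, d, f, h}
FIRST(R) = {ε, f}
FIRST(G) = {ε, c, f, g}
FOLLOW(S) = {$, g}
FOLLOW(R) = {g, h}
FOLLOW(G) = {d}
Each cell of M receives at most one production.

Yes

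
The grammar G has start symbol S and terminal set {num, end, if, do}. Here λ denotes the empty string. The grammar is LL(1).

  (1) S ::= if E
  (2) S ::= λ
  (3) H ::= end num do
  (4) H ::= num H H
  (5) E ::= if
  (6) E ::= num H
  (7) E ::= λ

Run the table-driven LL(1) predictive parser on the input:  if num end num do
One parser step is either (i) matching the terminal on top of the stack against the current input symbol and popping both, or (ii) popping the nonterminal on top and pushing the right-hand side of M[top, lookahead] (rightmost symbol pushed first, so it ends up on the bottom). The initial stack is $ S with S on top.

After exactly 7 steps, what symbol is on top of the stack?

do

     Stack         Input                Action
  1  $ S           if num end num do $  expand S ::= if E
  2  $ E if        if num end num do $  match if
  3  $ E           num end num do $     expand E ::= num H
  4  $ H num       num end num do $     match num
  5  $ H           end num do $         expand H ::= end num do
  6  $ do num end  end num do $         match end
  7  $ do num      num do $             match num
Stack after step 7: $ do (top = do).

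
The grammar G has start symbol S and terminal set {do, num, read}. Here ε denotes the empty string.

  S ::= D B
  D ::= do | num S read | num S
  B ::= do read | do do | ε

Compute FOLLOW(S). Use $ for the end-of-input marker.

FIRST(D) = {do, num}
FIRST(B) = {ε, do}
FIRST(S) = {do, num}  (via D B)
FOLLOW(S) includes $ since S is the start symbol.
FOLLOW(S): in D::=num S read, S is followed by read with FIRST {read}; in D::=num S, the suffix after S is empty, so FOLLOW(S) ⊇ FOLLOW(D) = {$, do, read}. Thus FOLLOW(S) = {$, do, read}.
FOLLOW(D): in S::=D B, D is followed by B with FIRST {ε, do}; in S::=D B, the suffix after D is nullable, so FOLLOW(D) ⊇ FOLLOW(S) = {$, do, read}. Thus FOLLOW(D) = {$, do, read}.
FOLLOW(B): in S::=D B, the suffix after B is empty, so FOLLOW(B) ⊇ FOLLOW(S) = {$, do, read}. Thus FOLLOW(B) = {$, do, read}.

{$, do, read}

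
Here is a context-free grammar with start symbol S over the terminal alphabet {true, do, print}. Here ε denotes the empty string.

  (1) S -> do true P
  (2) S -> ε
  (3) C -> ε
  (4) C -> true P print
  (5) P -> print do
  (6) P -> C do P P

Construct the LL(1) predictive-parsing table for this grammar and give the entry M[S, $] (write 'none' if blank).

FIRST(S) = {ε, do}
FIRST(C) = {ε, true}
FIRST(P) = {do, print, true}  (via C do P P)
FOLLOW(S) includes $ since S is the start symbol.
FOLLOW(S): S appears on no right-hand side. Thus FOLLOW(S) = {$}.
For S -> do true P: FIRST(do true P) = {do}, so it goes in M[S, t] for t ∈ {do}.
For S -> ε: FIRST(ε) = {ε}, so it goes in M[S, t] for t ∈ {}; since ε ∈ FIRST, also for every t ∈ FOLLOW(S) = {$}.

S -> ε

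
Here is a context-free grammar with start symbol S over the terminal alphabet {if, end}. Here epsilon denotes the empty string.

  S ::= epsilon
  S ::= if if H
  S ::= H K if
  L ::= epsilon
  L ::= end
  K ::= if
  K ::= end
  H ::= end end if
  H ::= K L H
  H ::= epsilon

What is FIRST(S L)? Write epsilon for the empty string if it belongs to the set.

{epsilon, end, if}

FIRST(L) = {epsilon, end}
FIRST(K) = {end, if}
FIRST(H) = {epsilon, end, if}  (via K L H)
FIRST(S) = {epsilon, end, if}  (via H K if)
FIRST(S L): take FIRST of each symbol in turn, carrying on past any symbol whose FIRST contains epsilon; result {epsilon, end, if}.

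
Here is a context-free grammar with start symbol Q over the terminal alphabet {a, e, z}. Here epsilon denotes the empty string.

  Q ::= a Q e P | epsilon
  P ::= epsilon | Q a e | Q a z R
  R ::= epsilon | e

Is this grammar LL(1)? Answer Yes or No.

FIRST(Q) = {epsilon, a}
FIRST(P) = {epsilon, a}
FIRST(R) = {epsilon, e}
FOLLOW(Q) = {$, a, e}
FOLLOW(P) = {$, a, e}
FOLLOW(R) = {$, a, e}
Cell M[P, a] receives both P ::= epsilon and P ::= Q a e and P ::= Q a z R — the grammar is not LL(1).

No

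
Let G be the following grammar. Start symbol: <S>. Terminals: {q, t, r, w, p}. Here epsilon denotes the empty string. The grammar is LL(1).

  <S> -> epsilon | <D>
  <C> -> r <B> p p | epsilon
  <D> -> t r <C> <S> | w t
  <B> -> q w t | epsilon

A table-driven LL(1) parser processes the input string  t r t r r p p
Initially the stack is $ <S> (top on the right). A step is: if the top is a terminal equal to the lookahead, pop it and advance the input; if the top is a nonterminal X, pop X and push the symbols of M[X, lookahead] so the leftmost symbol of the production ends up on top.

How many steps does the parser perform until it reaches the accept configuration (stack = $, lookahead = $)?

15

step 1: stack=$ <S>  input=t r t r r p p $  — expand <S> -> <D>
step 2: stack=$ <D>  input=t r t r r p p $  — expand <D> -> t r <C> <S>
step 3: stack=$ <S> <C> r t  input=t r t r r p p $  — match t
step 4: stack=$ <S> <C> r  input=r t r r p p $  — match r
step 5: stack=$ <S> <C>  input=t r r p p $  — expand <C> -> epsilon
step 6: stack=$ <S>  input=t r r p p $  — expand <S> -> <D>
step 7: stack=$ <D>  input=t r r p p $  — expand <D> -> t r <C> <S>
step 8: stack=$ <S> <C> r t  input=t r r p p $  — match t
step 9: stack=$ <S> <C> r  input=r r p p $  — match r
step 10: stack=$ <S> <C>  input=r p p $  — expand <C> -> r <B> p p
step 11: stack=$ <S> p p <B> r  input=r p p $  — match r
step 12: stack=$ <S> p p <B>  input=p p $  — expand <B> -> epsilon
step 13: stack=$ <S> p p  input=p p $  — match p
step 14: stack=$ <S> p  input=p $  — match p
step 15: stack=$ <S>  input=$  — expand <S> -> epsilon
Accept reached after 15 steps.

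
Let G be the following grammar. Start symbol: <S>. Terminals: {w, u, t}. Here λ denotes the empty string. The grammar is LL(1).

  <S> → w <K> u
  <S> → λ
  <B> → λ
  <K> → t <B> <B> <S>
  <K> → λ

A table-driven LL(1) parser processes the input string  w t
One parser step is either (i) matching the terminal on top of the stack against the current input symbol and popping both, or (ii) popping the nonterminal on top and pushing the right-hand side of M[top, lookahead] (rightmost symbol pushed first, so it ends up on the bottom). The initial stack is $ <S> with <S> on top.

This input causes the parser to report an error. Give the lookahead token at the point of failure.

$

step 1: stack=$ <S>  input=w t $  — expand <S> → w <K> u
step 2: stack=$ u <K> w  input=w t $  — match w
step 3: stack=$ u <K>  input=t $  — expand <K> → t <B> <B> <S>
step 4: stack=$ u <S> <B> <B> t  input=t $  — match t
step 5: stack=$ u <S> <B> <B>  input=$  — error: M[<B>, $] is empty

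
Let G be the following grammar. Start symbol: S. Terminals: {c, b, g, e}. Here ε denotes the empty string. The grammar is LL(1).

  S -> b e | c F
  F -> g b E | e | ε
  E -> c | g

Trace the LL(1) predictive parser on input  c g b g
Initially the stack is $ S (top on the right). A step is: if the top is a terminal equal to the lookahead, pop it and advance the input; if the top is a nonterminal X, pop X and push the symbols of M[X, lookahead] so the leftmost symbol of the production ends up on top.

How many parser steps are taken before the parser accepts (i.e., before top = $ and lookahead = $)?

step 1: stack=$ S  input=c g b g $  — expand S -> c F
step 2: stack=$ F c  input=c g b g $  — match c
step 3: stack=$ F  input=g b g $  — expand F -> g b E
step 4: stack=$ E b g  input=g b g $  — match g
step 5: stack=$ E b  input=b g $  — match b
step 6: stack=$ E  input=g $  — expand E -> g
step 7: stack=$ g  input=g $  — match g
Accept reached after 7 steps.

7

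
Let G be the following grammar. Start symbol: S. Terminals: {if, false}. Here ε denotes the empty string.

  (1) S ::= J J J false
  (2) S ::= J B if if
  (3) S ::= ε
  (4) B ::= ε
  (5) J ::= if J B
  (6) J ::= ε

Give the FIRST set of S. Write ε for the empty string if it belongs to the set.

{ε, false, if}

FIRST(B) = {ε}
FIRST(J) = {ε, if}
FIRST(S) = {ε, false, if}  (via J J J false, J B if if)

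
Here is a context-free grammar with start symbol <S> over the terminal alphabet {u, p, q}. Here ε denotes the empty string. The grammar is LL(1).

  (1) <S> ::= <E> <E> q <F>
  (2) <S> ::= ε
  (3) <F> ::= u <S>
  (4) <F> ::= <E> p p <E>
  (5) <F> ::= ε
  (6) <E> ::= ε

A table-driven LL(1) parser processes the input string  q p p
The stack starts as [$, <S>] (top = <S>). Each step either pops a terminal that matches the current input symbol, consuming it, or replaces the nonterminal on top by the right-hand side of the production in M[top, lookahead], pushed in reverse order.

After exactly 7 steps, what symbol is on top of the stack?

p

     Stack            Input    Action
  1  $ <S>            q p p $  expand <S> ::= <E> <E> q <F>
  2  $ <F> q <E> <E>  q p p $  expand <E> ::= ε
  3  $ <F> q <E>      q p p $  expand <E> ::= ε
  4  $ <F> q          q p p $  match q
  5  $ <F>            p p $    expand <F> ::= <E> p p <E>
  6  $ <E> p p <E>    p p $    expand <E> ::= ε
  7  $ <E> p p        p p $    match p
Stack after step 7: $ <E> p (top = p).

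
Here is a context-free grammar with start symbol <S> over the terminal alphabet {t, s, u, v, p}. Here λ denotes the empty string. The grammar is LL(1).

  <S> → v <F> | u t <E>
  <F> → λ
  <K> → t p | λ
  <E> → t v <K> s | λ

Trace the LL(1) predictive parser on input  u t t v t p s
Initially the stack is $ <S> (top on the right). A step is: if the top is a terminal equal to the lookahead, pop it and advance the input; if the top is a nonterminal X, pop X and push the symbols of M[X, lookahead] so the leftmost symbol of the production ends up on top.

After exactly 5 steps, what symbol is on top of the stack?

v

     Stack        Input            Action
  1  $ <S>        u t t v t p s $  expand <S> → u t <E>
  2  $ <E> t u    u t t v t p s $  match u
  3  $ <E> t      t t v t p s $    match t
  4  $ <E>        t v t p s $      expand <E> → t v <K> s
  5  $ s <K> v t  t v t p s $      match t
Stack after step 5: $ s <K> v (top = v).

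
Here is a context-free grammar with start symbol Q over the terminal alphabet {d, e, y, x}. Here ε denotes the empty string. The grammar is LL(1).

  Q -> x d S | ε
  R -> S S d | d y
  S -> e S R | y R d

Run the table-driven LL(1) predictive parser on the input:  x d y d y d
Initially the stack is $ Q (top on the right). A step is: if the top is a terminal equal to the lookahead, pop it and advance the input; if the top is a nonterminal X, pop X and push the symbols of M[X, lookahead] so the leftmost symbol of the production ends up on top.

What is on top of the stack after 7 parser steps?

step 1: stack=$ Q  input=x d y d y d $  — expand Q -> x d S
step 2: stack=$ S d x  input=x d y d y d $  — match x
step 3: stack=$ S d  input=d y d y d $  — match d
step 4: stack=$ S  input=y d y d $  — expand S -> y R d
step 5: stack=$ d R y  input=y d y d $  — match y
step 6: stack=$ d R  input=d y d $  — expand R -> d y
step 7: stack=$ d y d  input=d y d $  — match d
Stack after step 7: $ d y (top = y).

y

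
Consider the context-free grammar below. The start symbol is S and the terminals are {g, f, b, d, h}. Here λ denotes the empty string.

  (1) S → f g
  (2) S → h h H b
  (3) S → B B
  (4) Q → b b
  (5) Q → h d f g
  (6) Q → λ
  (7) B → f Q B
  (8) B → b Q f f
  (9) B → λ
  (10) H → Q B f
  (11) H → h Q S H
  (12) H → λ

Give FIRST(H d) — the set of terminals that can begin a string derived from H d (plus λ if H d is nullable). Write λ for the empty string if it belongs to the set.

FIRST(Q): from Q→b b we get {b}; from Q→h d f g we get {h}; from Q→λ we get {λ}. So FIRST(Q) = {λ, b, h}.
FIRST(B): from B→f Q B we get {f}; from B→b Q f f we get {b}; from B→λ we get {λ}. So FIRST(B) = {λ, b, f}.
FIRST(S): from S→f g we get {f}; from S→h h H b we get {h}; from S→B B we get {λ, b, f}. So FIRST(S) = {λ, b, f, h}.
FIRST(H): from H→Q B f we get {b, f, h}; from H→h Q S H we get {h}; from H→λ we get {λ}. So FIRST(H) = {λ, b, f, h}.
FIRST(H d): take FIRST of each symbol in turn, carrying on past any symbol whose FIRST contains λ; result {b, d, f, h}.

{b, d, f, h}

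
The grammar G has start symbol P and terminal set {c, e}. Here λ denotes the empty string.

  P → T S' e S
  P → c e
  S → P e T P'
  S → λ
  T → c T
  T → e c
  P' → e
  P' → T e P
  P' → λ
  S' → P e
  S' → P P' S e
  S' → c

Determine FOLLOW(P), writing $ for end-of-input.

{$, c, e}

FIRST(T): from T→c T we get {c}; from T→e c we get {e}. So FIRST(T) = {c, e}.
FIRST(P): from P→T S' e S we get {c, e}; from P→c e we get {c}. So FIRST(P) = {c, e}.
FIRST(P'): from P'→e we get {e}; from P'→T e P we get {c, e}; from P'→λ we get {λ}. So FIRST(P') = {λ, c, e}.
FIRST(S): from S→P e T P' we get {c, e}; from S→λ we get {λ}. So FIRST(S) = {λ, c, e}.
FIRST(S'): from S'→P e we get {c, e}; from S'→P P' S e we get {c, e}; from S'→c we get {c}. So FIRST(S') = {c, e}.
FOLLOW(P) includes $ since P is the start symbol.
FOLLOW(S'): in P→T S' e S, S' is followed by e S with FIRST {e}. Thus FOLLOW(S') = {e}.
FOLLOW(P): in S→P e T P', P is followed by e T P' with FIRST {e}; in P'→T e P, the suffix after P is empty, so FOLLOW(P) ⊇ FOLLOW(P') = {$, c, e}; in S'→P e, P is followed by e with FIRST {e}; in S'→P P' S e, P is followed by P' S e with FIRST {c, e}. Thus FOLLOW(P) = {$, c, e}.
FOLLOW(S): in P→T S' e S, the suffix after S is empty, so FOLLOW(S) ⊇ FOLLOW(P) = {$, c, e}; in S'→P P' S e, S is followed by e with FIRST {e}. Thus FOLLOW(S) = {$, c, e}.
FOLLOW(T): in P→T S' e S, T is followed by S' e S with FIRST {c, e}; in S→P e T P', T is followed by P' with FIRST {λ, c, e}; in S→P e T P', the suffix after T is nullable, so FOLLOW(T) ⊇ FOLLOW(S) = {$, c, e}; in T→c T, the suffix after T is empty (adds nothing new); in P'→T e P, T is followed by e P with FIRST {e}. Thus FOLLOW(T) = {$, c, e}.
FOLLOW(P'): in S→P e T P', the suffix after P' is empty, so FOLLOW(P') ⊇ FOLLOW(S) = {$, c, e}; in S'→P P' S e, P' is followed by S e with FIRST {c, e}. Thus FOLLOW(P') = {$, c, e}.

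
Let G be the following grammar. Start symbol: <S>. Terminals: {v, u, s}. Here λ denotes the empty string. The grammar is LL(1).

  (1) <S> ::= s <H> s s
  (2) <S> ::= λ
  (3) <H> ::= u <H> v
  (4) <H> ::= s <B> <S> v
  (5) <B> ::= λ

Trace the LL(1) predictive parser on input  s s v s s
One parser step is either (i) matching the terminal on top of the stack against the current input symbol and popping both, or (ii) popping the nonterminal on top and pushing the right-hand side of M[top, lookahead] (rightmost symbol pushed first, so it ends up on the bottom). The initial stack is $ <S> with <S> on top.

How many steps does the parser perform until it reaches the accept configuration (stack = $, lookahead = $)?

     Stack              Input        Action
  1  $ <S>              s s v s s $  expand <S> ::= s <H> s s
  2  $ s s <H> s        s s v s s $  match s
  3  $ s s <H>          s v s s $    expand <H> ::= s <B> <S> v
  4  $ s s v <S> <B> s  s v s s $    match s
  5  $ s s v <S> <B>    v s s $      expand <B> ::= λ
  6  $ s s v <S>        v s s $      expand <S> ::= λ
  7  $ s s v            v s s $      match v
  8  $ s s              s s $        match s
  9  $ s                s $          match s
Accept reached after 9 steps.

9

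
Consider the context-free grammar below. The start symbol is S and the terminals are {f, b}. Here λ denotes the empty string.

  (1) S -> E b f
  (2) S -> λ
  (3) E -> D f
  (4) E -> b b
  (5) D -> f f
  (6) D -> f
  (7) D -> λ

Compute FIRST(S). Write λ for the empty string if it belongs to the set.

{λ, b, f}

FIRST(D): from D->f f we get {f}; from D->f we get {f}; from D->λ we get {λ}. So FIRST(D) = {λ, f}.
FIRST(E): from E->D f we get {f}; from E->b b we get {b}. So FIRST(E) = {b, f}.
FIRST(S): from S->E b f we get {b, f}; from S->λ we get {λ}. So FIRST(S) = {λ, b, f}.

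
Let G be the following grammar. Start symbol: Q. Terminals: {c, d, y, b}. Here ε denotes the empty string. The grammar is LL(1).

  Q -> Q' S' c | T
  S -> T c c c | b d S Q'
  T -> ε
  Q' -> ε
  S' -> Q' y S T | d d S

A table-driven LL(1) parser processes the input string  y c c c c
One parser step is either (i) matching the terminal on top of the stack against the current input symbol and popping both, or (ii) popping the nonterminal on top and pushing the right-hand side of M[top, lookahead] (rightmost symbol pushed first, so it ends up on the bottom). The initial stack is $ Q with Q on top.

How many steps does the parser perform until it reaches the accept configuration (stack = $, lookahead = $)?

12

step 1: stack=$ Q  input=y c c c c $  — expand Q -> Q' S' c
step 2: stack=$ c S' Q'  input=y c c c c $  — expand Q' -> ε
step 3: stack=$ c S'  input=y c c c c $  — expand S' -> Q' y S T
step 4: stack=$ c T S y Q'  input=y c c c c $  — expand Q' -> ε
step 5: stack=$ c T S y  input=y c c c c $  — match y
step 6: stack=$ c T S  input=c c c c $  — expand S -> T c c c
step 7: stack=$ c T c c c T  input=c c c c $  — expand T -> ε
step 8: stack=$ c T c c c  input=c c c c $  — match c
step 9: stack=$ c T c c  input=c c c $  — match c
step 10: stack=$ c T c  input=c c $  — match c
step 11: stack=$ c T  input=c $  — expand T -> ε
step 12: stack=$ c  input=c $  — match c
Accept reached after 12 steps.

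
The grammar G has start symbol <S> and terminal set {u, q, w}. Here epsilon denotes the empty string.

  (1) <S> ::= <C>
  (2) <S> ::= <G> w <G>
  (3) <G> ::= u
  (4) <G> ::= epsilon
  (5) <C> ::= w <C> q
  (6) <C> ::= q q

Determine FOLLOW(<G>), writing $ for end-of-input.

{$, w}

FIRST(<G>) = {epsilon, u}
FIRST(<C>) = {q, w}
FIRST(<S>) = {q, u, w}  (via <C>, <G> w <G>)
FOLLOW(<S>) includes $ since <S> is the start symbol.
FOLLOW(<S>): <S> appears on no right-hand side. Thus FOLLOW(<S>) = {$}.
FOLLOW(<G>): in <S>::=<G> w <G> (occurrence 1), <G> is followed by w <G> with FIRST {w}; in <S>::=<G> w <G> (occurrence 2), the suffix after <G> is empty, so FOLLOW(<G>) ⊇ FOLLOW(<S>) = {$}. Thus FOLLOW(<G>) = {$, w}.
FOLLOW(<C>): in <S>::=<C>, the suffix after <C> is empty, so FOLLOW(<C>) ⊇ FOLLOW(<S>) = {$}; in <C>::=w <C> q, <C> is followed by q with FIRST {q}. Thus FOLLOW(<C>) = {$, q}.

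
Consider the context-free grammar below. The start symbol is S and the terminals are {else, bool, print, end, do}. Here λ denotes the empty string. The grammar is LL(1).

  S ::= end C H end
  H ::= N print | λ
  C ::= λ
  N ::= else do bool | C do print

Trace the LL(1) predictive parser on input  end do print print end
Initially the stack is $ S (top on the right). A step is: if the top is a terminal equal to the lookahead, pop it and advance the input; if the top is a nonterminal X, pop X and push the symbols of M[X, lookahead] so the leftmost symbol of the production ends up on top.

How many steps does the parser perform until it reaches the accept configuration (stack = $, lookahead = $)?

step 1: stack=$ S  input=end do print print end $  — expand S ::= end C H end
step 2: stack=$ end H C end  input=end do print print end $  — match end
step 3: stack=$ end H C  input=do print print end $  — expand C ::= λ
step 4: stack=$ end H  input=do print print end $  — expand H ::= N print
step 5: stack=$ end print N  input=do print print end $  — expand N ::= C do print
step 6: stack=$ end print print do C  input=do print print end $  — expand C ::= λ
step 7: stack=$ end print print do  input=do print print end $  — match do
step 8: stack=$ end print print  input=print print end $  — match print
step 9: stack=$ end print  input=print end $  — match print
step 10: stack=$ end  input=end $  — match end
Accept reached after 10 steps.

10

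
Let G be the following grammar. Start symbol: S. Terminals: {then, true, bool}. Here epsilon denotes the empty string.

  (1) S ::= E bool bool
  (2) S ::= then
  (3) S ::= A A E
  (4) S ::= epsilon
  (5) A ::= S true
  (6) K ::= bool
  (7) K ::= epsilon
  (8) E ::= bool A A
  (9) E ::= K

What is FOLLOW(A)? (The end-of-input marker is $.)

FIRST(K) = {epsilon, bool}
FIRST(E) = {epsilon, bool}  (via K)
FIRST(S) = {epsilon, bool, then, true}  (via E bool bool, A A E)
FIRST(A) = {bool, then, true}  (via S true)
FOLLOW(S) includes $ since S is the start symbol.
FOLLOW(S): in A::=S true, S is followed by true with FIRST {true}. Thus FOLLOW(S) = {$, true}.
FOLLOW(E): in S::=E bool bool, E is followed by bool bool with FIRST {bool}; in S::=A A E, the suffix after E is empty, so FOLLOW(E) ⊇ FOLLOW(S) = {$, true}. Thus FOLLOW(E) = {$, bool, true}.
FOLLOW(A): in S::=A A E (occurrence 1), A is followed by A E with FIRST {bool, then, true}; in S::=A A E (occurrence 2), A is followed by E with FIRST {epsilon, bool}; in S::=A A E (occurrence 2), the suffix after A is nullable, so FOLLOW(A) ⊇ FOLLOW(S) = {$, true}; in E::=bool A A (occurrence 1), A is followed by A with FIRST {bool, then, true}; in E::=bool A A (occurrence 2), the suffix after A is empty, so FOLLOW(A) ⊇ FOLLOW(E) = {$, bool, true}. Thus FOLLOW(A) = {$, bool, then, true}.
FOLLOW(K): in E::=K, the suffix after K is empty, so FOLLOW(K) ⊇ FOLLOW(E) = {$, bool, true}. Thus FOLLOW(K) = {$, bool, true}.

{$, bool, then, true}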